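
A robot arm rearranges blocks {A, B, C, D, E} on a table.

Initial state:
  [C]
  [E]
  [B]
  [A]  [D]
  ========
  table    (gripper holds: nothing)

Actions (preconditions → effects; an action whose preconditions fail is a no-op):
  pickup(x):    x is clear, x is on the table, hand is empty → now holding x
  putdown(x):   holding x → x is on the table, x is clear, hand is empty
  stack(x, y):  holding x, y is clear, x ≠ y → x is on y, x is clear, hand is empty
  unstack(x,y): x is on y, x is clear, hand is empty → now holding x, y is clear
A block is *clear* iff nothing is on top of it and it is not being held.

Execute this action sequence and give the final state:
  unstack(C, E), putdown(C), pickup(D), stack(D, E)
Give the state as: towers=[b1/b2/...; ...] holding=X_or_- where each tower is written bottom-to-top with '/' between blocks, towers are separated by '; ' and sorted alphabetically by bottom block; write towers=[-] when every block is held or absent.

step 1 (unstack(C, E)): towers=[A/B/E; D] holding=C
step 2 (putdown(C)): towers=[A/B/E; C; D] holding=-
step 3 (pickup(D)): towers=[A/B/E; C] holding=D
step 4 (stack(D, E)): towers=[A/B/E/D; C] holding=-

towers=[A/B/E/D; C] holding=-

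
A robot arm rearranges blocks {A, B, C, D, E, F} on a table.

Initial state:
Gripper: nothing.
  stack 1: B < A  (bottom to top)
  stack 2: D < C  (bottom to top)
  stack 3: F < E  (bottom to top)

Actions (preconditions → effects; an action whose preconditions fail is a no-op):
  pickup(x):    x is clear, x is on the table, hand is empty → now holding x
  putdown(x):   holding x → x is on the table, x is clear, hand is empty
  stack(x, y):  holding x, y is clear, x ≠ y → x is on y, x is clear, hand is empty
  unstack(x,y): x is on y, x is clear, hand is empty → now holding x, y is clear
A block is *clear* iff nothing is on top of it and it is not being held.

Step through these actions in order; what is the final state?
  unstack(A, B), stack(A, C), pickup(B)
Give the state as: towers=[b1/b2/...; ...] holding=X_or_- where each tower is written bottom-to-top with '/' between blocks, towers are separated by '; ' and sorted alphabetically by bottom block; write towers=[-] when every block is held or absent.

step 1 (unstack(A, B)): towers=[B; D/C; F/E] holding=A
step 2 (stack(A, C)): towers=[B; D/C/A; F/E] holding=-
step 3 (pickup(B)): towers=[D/C/A; F/E] holding=B

towers=[D/C/A; F/E] holding=B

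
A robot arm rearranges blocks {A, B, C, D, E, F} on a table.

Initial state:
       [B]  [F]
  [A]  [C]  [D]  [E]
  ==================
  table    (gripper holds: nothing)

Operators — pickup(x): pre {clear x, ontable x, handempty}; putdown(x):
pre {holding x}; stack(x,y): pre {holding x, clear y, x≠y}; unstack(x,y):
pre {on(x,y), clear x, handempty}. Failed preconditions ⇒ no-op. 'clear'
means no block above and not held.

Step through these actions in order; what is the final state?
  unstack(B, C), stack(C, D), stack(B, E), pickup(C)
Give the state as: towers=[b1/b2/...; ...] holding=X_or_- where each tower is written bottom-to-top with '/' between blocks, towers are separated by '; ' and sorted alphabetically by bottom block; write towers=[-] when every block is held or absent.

step 1 (unstack(B, C)): towers=[A; C; D/F; E] holding=B
step 2 (stack(C, D)) [no-op]: towers=[A; C; D/F; E] holding=B
step 3 (stack(B, E)): towers=[A; C; D/F; E/B] holding=-
step 4 (pickup(C)): towers=[A; D/F; E/B] holding=C

towers=[A; D/F; E/B] holding=C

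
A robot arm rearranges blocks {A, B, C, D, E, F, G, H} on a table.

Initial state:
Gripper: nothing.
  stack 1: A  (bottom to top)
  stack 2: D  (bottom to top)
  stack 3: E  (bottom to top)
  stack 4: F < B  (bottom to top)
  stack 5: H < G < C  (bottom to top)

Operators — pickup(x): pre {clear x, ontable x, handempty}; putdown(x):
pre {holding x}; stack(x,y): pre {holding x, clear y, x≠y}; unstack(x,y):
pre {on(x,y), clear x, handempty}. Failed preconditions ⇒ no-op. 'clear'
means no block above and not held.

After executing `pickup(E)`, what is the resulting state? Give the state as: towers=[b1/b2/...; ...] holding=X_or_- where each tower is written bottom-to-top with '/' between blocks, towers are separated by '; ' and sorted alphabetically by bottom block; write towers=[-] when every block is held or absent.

before: towers=[A; D; E; F/B; H/G/C] holding=-
pre[pickup(E)]: clear(E) ok, ontable(E) ok, handempty ok
all met → apply pickup(E)
after:  towers=[A; D; F/B; H/G/C] holding=E

towers=[A; D; F/B; H/G/C] holding=E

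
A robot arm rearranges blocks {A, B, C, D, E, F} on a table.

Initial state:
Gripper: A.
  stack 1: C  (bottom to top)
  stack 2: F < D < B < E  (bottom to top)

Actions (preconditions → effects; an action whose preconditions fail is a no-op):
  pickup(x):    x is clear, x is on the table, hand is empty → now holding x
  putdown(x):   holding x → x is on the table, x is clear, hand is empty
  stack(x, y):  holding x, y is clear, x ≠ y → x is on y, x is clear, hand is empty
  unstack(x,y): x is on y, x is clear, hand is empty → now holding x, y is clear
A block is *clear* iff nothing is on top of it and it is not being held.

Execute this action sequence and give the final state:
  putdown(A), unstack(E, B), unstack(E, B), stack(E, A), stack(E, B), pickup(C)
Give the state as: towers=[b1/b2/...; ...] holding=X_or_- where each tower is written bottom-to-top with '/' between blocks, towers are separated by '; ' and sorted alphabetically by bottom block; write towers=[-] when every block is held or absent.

towers=[A/E; F/D/B] holding=C

step 1 (putdown(A)): towers=[A; C; F/D/B/E] holding=-
step 2 (unstack(E, B)): towers=[A; C; F/D/B] holding=E
step 3 (unstack(E, B)) [no-op]: towers=[A; C; F/D/B] holding=E
step 4 (stack(E, A)): towers=[A/E; C; F/D/B] holding=-
step 5 (stack(E, B)) [no-op]: towers=[A/E; C; F/D/B] holding=-
step 6 (pickup(C)): towers=[A/E; F/D/B] holding=C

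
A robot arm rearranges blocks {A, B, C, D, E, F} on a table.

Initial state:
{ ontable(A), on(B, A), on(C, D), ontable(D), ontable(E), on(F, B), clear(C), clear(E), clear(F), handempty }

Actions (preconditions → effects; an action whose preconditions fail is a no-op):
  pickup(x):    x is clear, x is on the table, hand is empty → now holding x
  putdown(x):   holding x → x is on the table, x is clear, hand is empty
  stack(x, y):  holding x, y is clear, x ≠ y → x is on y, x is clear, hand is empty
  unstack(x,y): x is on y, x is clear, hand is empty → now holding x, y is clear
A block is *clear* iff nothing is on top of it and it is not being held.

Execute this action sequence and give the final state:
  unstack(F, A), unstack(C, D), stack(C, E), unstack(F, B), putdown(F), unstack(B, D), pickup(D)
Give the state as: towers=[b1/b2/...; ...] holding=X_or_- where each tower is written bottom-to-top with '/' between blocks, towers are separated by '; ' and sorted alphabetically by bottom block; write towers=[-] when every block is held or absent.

step 1 (unstack(F, A)) [no-op]: towers=[A/B/F; D/C; E] holding=-
step 2 (unstack(C, D)): towers=[A/B/F; D; E] holding=C
step 3 (stack(C, E)): towers=[A/B/F; D; E/C] holding=-
step 4 (unstack(F, B)): towers=[A/B; D; E/C] holding=F
step 5 (putdown(F)): towers=[A/B; D; E/C; F] holding=-
step 6 (unstack(B, D)) [no-op]: towers=[A/B; D; E/C; F] holding=-
step 7 (pickup(D)): towers=[A/B; E/C; F] holding=D

towers=[A/B; E/C; F] holding=D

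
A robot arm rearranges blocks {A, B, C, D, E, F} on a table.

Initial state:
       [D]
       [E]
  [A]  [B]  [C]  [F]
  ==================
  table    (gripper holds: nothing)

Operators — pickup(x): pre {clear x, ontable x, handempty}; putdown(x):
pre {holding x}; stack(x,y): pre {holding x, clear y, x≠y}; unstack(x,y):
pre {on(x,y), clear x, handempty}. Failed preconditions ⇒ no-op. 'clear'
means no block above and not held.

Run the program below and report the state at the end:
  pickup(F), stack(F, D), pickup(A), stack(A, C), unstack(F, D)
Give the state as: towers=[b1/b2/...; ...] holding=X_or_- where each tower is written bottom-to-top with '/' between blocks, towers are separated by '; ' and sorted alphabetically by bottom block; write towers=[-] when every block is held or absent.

towers=[B/E/D; C/A] holding=F

step 1 (pickup(F)): towers=[A; B/E/D; C] holding=F
step 2 (stack(F, D)): towers=[A; B/E/D/F; C] holding=-
step 3 (pickup(A)): towers=[B/E/D/F; C] holding=A
step 4 (stack(A, C)): towers=[B/E/D/F; C/A] holding=-
step 5 (unstack(F, D)): towers=[B/E/D; C/A] holding=F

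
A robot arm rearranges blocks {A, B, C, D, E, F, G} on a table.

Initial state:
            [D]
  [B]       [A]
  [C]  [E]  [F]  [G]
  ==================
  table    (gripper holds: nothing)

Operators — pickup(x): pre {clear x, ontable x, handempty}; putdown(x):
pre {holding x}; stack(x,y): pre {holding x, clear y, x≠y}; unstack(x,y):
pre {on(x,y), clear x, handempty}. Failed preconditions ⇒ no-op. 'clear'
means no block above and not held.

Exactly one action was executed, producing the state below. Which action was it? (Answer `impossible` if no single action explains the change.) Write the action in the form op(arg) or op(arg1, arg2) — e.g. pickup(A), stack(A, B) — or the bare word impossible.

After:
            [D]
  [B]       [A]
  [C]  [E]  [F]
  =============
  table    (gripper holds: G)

target: towers=[C/B; E; F/A/D] holding=G
     unstack(B, C) → towers=[C; E; F/A/D; G] holding=B
         pickup(G) → towers=[C/B; E; F/A/D] holding=G  ← match
     unstack(D, A) → towers=[C/B; E; F/A; G] holding=D
         pickup(E) → towers=[C/B; F/A/D; G] holding=E

pickup(G)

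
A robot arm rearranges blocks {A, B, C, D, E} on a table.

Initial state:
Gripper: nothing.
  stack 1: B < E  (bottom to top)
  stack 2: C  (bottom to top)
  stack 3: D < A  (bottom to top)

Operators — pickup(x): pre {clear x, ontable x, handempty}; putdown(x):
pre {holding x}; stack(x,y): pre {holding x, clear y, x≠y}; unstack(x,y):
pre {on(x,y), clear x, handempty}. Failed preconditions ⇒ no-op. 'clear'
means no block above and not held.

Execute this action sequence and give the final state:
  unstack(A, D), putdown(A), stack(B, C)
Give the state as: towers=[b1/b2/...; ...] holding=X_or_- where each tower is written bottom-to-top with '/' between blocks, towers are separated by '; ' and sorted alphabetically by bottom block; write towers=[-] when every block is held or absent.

step 1 (unstack(A, D)): towers=[B/E; C; D] holding=A
step 2 (putdown(A)): towers=[A; B/E; C; D] holding=-
step 3 (stack(B, C)) [no-op]: towers=[A; B/E; C; D] holding=-

towers=[A; B/E; C; D] holding=-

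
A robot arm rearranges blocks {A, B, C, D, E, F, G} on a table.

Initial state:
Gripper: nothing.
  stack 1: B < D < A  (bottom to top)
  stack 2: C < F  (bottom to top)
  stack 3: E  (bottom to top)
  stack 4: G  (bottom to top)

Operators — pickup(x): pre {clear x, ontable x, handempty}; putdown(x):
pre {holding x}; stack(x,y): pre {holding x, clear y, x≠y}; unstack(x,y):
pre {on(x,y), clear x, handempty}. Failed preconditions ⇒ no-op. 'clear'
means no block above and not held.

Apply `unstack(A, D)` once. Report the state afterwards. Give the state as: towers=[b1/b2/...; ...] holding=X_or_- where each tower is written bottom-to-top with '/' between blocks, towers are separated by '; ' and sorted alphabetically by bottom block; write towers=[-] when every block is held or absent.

before: towers=[B/D/A; C/F; E; G] holding=-
pre[unstack(A, D)]: on(A,D) yes, clear(A) yes, handempty yes
all met → apply unstack(A, D)
after:  towers=[B/D; C/F; E; G] holding=A

towers=[B/D; C/F; E; G] holding=A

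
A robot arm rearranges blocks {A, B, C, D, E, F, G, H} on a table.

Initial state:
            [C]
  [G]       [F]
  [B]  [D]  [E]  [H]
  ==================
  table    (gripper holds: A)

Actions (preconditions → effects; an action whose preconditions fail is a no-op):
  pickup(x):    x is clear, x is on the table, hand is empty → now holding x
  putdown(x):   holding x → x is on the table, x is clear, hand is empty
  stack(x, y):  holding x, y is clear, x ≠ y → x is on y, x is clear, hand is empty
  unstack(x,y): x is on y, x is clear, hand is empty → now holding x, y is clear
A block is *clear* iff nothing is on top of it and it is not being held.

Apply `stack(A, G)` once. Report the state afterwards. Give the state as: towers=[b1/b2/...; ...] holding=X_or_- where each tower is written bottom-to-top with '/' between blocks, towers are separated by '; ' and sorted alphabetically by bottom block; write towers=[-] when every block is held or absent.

towers=[B/G/A; D; E/F/C; H] holding=-

before: towers=[B/G; D; E/F/C; H] holding=A
pre[stack(A, G)]: holding(A) yes, clear(G) yes, A≠G yes
all met → apply stack(A, G)
after:  towers=[B/G/A; D; E/F/C; H] holding=-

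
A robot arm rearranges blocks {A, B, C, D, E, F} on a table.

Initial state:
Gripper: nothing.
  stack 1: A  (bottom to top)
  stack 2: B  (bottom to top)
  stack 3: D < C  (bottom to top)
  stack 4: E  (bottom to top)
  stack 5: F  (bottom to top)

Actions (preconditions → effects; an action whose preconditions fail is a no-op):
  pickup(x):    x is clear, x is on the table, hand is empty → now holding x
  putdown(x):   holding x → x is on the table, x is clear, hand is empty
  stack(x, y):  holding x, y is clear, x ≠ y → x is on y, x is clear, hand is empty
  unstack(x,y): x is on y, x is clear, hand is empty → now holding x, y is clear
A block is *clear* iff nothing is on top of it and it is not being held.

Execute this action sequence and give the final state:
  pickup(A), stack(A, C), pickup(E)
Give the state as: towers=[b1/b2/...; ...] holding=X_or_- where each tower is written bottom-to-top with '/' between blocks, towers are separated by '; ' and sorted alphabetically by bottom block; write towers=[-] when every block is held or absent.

towers=[B; D/C/A; F] holding=E

step 1 (pickup(A)): towers=[B; D/C; E; F] holding=A
step 2 (stack(A, C)): towers=[B; D/C/A; E; F] holding=-
step 3 (pickup(E)): towers=[B; D/C/A; F] holding=E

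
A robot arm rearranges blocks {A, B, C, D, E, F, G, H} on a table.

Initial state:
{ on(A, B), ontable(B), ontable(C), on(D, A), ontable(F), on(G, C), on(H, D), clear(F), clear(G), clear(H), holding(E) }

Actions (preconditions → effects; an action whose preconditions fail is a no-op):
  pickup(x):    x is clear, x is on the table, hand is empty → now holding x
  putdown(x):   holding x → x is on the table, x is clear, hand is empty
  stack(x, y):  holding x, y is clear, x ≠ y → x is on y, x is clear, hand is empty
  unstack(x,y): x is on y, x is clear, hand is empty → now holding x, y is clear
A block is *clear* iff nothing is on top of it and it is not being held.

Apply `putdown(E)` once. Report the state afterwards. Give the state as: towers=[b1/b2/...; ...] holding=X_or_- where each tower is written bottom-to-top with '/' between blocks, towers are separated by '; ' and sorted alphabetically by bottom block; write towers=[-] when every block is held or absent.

before: towers=[B/A/D/H; C/G; F] holding=E
pre[putdown(E)]: holding(E) ✓
all met → apply putdown(E)
after:  towers=[B/A/D/H; C/G; E; F] holding=-

towers=[B/A/D/H; C/G; E; F] holding=-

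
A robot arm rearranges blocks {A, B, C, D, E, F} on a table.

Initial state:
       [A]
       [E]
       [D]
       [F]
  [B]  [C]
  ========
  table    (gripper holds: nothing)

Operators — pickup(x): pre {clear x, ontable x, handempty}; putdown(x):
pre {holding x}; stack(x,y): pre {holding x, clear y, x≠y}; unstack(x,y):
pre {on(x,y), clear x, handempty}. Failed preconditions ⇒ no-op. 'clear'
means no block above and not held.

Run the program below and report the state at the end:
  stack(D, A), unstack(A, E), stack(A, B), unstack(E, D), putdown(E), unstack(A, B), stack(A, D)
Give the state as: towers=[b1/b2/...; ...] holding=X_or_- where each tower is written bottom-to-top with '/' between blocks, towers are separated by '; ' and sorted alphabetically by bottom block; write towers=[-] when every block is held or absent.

towers=[B; C/F/D/A; E] holding=-

step 1 (stack(D, A)) [no-op]: towers=[B; C/F/D/E/A] holding=-
step 2 (unstack(A, E)): towers=[B; C/F/D/E] holding=A
step 3 (stack(A, B)): towers=[B/A; C/F/D/E] holding=-
step 4 (unstack(E, D)): towers=[B/A; C/F/D] holding=E
step 5 (putdown(E)): towers=[B/A; C/F/D; E] holding=-
step 6 (unstack(A, B)): towers=[B; C/F/D; E] holding=A
step 7 (stack(A, D)): towers=[B; C/F/D/A; E] holding=-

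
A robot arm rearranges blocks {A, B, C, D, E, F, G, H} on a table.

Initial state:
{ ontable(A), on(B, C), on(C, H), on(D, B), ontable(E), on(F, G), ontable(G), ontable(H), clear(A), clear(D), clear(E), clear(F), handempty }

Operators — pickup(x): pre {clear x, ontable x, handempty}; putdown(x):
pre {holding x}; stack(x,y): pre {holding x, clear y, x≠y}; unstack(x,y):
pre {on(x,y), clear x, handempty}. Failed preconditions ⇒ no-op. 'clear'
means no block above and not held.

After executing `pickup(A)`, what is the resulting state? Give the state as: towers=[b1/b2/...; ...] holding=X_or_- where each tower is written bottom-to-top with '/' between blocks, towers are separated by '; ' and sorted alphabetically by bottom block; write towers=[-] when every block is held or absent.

towers=[E; G/F; H/C/B/D] holding=A

before: towers=[A; E; G/F; H/C/B/D] holding=-
pre[pickup(A)]: clear(A) ✓, ontable(A) ✓, handempty ✓
all met → apply pickup(A)
after:  towers=[E; G/F; H/C/B/D] holding=A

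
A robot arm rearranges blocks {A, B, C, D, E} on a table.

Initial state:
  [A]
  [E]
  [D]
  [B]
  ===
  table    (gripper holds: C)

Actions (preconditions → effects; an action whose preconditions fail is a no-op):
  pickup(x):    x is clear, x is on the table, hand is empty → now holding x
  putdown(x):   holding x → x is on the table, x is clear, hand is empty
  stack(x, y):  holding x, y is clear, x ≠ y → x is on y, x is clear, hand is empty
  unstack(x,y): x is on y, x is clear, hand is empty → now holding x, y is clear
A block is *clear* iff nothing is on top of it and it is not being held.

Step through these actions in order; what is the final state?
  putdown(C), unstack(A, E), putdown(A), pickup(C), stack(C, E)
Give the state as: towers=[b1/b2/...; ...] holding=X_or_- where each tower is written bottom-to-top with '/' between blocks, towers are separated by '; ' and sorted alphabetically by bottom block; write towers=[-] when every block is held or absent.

towers=[A; B/D/E/C] holding=-

step 1 (putdown(C)): towers=[B/D/E/A; C] holding=-
step 2 (unstack(A, E)): towers=[B/D/E; C] holding=A
step 3 (putdown(A)): towers=[A; B/D/E; C] holding=-
step 4 (pickup(C)): towers=[A; B/D/E] holding=C
step 5 (stack(C, E)): towers=[A; B/D/E/C] holding=-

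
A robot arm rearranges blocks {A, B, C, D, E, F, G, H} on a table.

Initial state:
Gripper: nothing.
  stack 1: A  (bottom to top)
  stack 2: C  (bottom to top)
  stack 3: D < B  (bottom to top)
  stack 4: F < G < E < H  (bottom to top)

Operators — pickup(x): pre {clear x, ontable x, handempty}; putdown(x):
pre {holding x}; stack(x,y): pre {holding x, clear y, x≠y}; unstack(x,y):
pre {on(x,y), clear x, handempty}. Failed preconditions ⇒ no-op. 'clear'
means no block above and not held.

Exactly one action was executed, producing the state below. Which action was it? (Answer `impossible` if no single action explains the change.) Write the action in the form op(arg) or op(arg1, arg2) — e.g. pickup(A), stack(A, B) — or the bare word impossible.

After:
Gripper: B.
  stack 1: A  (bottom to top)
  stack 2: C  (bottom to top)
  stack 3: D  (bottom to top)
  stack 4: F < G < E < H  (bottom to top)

unstack(B, D)

target: towers=[A; C; D; F/G/E/H] holding=B
         pickup(A) → towers=[C; D/B; F/G/E/H] holding=A
     unstack(H, E) → towers=[A; C; D/B; F/G/E] holding=H
     unstack(B, D) → towers=[A; C; D; F/G/E/H] holding=B  ← match
         pickup(C) → towers=[A; D/B; F/G/E/H] holding=C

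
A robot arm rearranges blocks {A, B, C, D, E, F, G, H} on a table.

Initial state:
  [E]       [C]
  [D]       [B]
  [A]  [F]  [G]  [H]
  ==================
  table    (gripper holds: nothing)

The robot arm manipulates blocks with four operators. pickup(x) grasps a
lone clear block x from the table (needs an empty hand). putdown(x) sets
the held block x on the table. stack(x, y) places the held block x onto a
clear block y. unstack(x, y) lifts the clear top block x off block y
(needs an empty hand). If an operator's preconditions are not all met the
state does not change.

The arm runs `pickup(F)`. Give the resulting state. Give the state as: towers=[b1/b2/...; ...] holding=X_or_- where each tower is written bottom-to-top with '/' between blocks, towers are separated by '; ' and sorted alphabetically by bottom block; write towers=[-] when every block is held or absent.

towers=[A/D/E; G/B/C; H] holding=F

before: towers=[A/D/E; F; G/B/C; H] holding=-
pre[pickup(F)]: clear(F) ok, ontable(F) ok, handempty ok
all met → apply pickup(F)
after:  towers=[A/D/E; G/B/C; H] holding=F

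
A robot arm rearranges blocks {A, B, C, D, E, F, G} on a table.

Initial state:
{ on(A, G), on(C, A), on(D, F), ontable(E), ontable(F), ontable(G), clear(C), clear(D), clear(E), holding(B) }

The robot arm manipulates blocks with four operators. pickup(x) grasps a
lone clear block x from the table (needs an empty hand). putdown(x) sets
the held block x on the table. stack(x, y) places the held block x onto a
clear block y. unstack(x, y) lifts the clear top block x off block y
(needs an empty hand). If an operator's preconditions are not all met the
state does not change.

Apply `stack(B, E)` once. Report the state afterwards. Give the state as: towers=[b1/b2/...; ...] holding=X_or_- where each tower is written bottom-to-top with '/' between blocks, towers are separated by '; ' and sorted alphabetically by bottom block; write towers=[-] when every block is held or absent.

before: towers=[E; F/D; G/A/C] holding=B
pre[stack(B, E)]: holding(B) ok, clear(E) ok, B≠E ok
all met → apply stack(B, E)
after:  towers=[E/B; F/D; G/A/C] holding=-

towers=[E/B; F/D; G/A/C] holding=-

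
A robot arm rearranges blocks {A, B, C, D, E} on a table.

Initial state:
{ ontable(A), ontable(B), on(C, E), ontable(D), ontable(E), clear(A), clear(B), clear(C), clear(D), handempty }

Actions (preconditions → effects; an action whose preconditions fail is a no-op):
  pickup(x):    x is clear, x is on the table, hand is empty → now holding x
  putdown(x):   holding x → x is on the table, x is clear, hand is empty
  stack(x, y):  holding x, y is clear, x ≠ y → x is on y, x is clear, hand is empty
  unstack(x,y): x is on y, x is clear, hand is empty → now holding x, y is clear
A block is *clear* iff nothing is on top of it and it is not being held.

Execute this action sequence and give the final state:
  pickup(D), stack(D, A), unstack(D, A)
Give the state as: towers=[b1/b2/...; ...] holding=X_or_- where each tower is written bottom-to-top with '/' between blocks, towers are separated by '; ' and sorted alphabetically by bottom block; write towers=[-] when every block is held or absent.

step 1 (pickup(D)): towers=[A; B; E/C] holding=D
step 2 (stack(D, A)): towers=[A/D; B; E/C] holding=-
step 3 (unstack(D, A)): towers=[A; B; E/C] holding=D

towers=[A; B; E/C] holding=D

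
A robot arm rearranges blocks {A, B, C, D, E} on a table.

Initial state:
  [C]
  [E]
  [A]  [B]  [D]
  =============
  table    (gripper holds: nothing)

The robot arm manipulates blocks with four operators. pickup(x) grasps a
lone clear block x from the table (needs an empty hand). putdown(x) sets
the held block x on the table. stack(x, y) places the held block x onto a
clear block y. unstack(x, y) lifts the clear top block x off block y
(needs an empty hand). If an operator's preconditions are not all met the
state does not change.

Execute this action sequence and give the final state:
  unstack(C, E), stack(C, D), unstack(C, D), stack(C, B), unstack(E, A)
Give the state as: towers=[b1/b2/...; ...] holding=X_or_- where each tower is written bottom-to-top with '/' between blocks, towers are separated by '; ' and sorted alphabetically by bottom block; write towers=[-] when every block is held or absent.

towers=[A; B/C; D] holding=E

step 1 (unstack(C, E)): towers=[A/E; B; D] holding=C
step 2 (stack(C, D)): towers=[A/E; B; D/C] holding=-
step 3 (unstack(C, D)): towers=[A/E; B; D] holding=C
step 4 (stack(C, B)): towers=[A/E; B/C; D] holding=-
step 5 (unstack(E, A)): towers=[A; B/C; D] holding=E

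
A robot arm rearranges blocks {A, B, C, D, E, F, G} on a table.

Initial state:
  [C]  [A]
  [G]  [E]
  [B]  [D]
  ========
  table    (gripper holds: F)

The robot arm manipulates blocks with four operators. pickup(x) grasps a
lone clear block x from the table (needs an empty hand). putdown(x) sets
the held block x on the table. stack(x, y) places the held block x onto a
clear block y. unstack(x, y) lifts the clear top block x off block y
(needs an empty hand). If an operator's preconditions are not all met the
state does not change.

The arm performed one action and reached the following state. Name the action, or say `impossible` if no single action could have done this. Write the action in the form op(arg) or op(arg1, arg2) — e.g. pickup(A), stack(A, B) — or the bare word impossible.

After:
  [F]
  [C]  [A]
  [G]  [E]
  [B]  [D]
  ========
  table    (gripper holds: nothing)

target: towers=[B/G/C/F; D/E/A] holding=-
        putdown(F) → towers=[B/G/C; D/E/A; F] holding=-
       stack(F, A) → towers=[B/G/C; D/E/A/F] holding=-
       stack(F, C) → towers=[B/G/C/F; D/E/A] holding=-  ← match

stack(F, C)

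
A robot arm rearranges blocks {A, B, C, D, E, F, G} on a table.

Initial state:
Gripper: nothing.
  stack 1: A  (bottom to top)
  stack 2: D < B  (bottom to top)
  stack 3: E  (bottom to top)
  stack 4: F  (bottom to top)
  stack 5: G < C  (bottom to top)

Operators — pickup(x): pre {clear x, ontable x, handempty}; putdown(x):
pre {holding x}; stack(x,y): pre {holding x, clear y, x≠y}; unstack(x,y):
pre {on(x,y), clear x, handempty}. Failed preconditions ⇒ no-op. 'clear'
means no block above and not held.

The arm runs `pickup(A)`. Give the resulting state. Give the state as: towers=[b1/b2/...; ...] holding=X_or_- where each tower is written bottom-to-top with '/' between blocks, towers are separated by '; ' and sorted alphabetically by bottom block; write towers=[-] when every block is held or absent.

before: towers=[A; D/B; E; F; G/C] holding=-
pre[pickup(A)]: clear(A) ✓, ontable(A) ✓, handempty ✓
all met → apply pickup(A)
after:  towers=[D/B; E; F; G/C] holding=A

towers=[D/B; E; F; G/C] holding=A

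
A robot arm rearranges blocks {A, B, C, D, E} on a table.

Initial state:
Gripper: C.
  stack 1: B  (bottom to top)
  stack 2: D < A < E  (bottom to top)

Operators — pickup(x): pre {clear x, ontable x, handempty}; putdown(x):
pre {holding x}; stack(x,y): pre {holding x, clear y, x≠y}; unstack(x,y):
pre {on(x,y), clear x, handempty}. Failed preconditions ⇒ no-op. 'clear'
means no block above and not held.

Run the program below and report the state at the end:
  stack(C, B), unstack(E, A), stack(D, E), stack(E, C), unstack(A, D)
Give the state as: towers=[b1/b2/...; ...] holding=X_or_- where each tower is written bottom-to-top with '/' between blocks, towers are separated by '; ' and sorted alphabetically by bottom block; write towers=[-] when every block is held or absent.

towers=[B/C/E; D] holding=A

step 1 (stack(C, B)): towers=[B/C; D/A/E] holding=-
step 2 (unstack(E, A)): towers=[B/C; D/A] holding=E
step 3 (stack(D, E)) [no-op]: towers=[B/C; D/A] holding=E
step 4 (stack(E, C)): towers=[B/C/E; D/A] holding=-
step 5 (unstack(A, D)): towers=[B/C/E; D] holding=A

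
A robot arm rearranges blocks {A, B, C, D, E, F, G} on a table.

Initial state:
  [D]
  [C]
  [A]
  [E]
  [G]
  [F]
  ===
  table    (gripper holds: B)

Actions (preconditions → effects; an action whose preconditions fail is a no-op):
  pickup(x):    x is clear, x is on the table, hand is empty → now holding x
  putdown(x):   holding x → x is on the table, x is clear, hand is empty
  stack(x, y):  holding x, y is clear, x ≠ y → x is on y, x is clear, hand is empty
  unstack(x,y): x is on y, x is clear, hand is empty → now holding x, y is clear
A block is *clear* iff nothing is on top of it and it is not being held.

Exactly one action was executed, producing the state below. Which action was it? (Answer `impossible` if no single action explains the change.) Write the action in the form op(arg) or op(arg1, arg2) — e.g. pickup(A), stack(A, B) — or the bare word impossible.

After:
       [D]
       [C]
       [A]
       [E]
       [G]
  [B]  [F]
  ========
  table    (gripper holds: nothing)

putdown(B)

target: towers=[B; F/G/E/A/C/D] holding=-
        putdown(B) → towers=[B; F/G/E/A/C/D] holding=-  ← match
       stack(B, D) → towers=[F/G/E/A/C/D/B] holding=-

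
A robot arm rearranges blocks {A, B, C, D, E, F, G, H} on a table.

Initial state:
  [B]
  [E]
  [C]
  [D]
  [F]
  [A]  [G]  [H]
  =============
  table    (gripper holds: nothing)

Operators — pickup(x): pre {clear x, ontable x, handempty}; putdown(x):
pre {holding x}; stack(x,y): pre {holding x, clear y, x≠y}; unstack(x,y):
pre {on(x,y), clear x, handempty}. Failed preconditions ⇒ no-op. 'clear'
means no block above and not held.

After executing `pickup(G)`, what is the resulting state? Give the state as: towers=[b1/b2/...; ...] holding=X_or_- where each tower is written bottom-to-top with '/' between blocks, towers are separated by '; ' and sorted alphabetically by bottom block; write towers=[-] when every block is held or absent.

before: towers=[A/F/D/C/E/B; G; H] holding=-
pre[pickup(G)]: clear(G) yes, ontable(G) yes, handempty yes
all met → apply pickup(G)
after:  towers=[A/F/D/C/E/B; H] holding=G

towers=[A/F/D/C/E/B; H] holding=G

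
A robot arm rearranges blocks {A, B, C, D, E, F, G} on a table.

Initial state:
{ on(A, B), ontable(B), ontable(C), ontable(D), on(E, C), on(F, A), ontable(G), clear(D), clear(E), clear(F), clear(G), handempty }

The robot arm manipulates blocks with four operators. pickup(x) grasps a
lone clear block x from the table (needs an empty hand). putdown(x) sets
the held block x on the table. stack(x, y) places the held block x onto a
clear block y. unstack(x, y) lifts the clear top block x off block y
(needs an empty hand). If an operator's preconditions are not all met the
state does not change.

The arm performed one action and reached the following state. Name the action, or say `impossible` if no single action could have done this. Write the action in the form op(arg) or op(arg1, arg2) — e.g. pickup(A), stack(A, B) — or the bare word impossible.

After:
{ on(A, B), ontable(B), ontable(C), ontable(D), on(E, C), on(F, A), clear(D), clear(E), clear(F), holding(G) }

pickup(G)

target: towers=[B/A/F; C/E; D] holding=G
     unstack(F, A) → towers=[B/A; C/E; D; G] holding=F
         pickup(G) → towers=[B/A/F; C/E; D] holding=G  ← match
         pickup(D) → towers=[B/A/F; C/E; G] holding=D
     unstack(E, C) → towers=[B/A/F; C; D; G] holding=E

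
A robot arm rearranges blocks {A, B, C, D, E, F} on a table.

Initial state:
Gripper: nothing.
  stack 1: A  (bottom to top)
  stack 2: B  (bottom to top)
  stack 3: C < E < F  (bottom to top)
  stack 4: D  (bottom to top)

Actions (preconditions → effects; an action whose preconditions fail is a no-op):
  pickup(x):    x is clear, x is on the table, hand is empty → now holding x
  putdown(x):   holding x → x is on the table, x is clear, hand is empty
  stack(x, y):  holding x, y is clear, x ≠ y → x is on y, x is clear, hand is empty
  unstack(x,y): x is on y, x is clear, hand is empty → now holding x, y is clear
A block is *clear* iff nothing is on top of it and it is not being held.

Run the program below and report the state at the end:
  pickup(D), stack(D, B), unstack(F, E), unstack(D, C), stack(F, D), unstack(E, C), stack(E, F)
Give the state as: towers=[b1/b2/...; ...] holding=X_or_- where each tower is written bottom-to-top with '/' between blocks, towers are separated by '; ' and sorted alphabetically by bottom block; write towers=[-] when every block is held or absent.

step 1 (pickup(D)): towers=[A; B; C/E/F] holding=D
step 2 (stack(D, B)): towers=[A; B/D; C/E/F] holding=-
step 3 (unstack(F, E)): towers=[A; B/D; C/E] holding=F
step 4 (unstack(D, C)) [no-op]: towers=[A; B/D; C/E] holding=F
step 5 (stack(F, D)): towers=[A; B/D/F; C/E] holding=-
step 6 (unstack(E, C)): towers=[A; B/D/F; C] holding=E
step 7 (stack(E, F)): towers=[A; B/D/F/E; C] holding=-

towers=[A; B/D/F/E; C] holding=-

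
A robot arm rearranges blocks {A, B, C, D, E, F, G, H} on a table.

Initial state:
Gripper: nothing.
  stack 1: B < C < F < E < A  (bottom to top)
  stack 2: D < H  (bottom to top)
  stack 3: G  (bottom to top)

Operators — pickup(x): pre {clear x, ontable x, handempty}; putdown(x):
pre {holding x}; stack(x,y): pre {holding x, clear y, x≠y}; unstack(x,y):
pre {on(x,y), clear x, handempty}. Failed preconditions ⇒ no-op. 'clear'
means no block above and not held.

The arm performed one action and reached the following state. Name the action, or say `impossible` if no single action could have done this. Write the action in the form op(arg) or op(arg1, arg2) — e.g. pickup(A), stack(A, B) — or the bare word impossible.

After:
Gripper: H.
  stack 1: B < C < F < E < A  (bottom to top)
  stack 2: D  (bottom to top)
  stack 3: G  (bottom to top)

target: towers=[B/C/F/E/A; D; G] holding=H
         pickup(G) → towers=[B/C/F/E/A; D/H] holding=G
     unstack(A, E) → towers=[B/C/F/E; D/H; G] holding=A
     unstack(H, D) → towers=[B/C/F/E/A; D; G] holding=H  ← match

unstack(H, D)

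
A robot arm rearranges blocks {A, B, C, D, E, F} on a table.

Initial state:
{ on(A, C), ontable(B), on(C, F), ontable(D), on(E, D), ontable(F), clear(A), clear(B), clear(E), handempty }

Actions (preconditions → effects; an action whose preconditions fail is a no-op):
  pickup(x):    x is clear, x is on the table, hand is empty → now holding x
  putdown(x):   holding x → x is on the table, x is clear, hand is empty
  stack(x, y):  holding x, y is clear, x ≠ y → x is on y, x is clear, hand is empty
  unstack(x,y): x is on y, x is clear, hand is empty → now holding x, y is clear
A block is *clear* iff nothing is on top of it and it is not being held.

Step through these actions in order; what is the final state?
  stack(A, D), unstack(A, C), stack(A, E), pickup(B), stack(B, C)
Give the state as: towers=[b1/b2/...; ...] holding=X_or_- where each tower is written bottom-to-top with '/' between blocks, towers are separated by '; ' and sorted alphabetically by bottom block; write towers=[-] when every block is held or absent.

step 1 (stack(A, D)) [no-op]: towers=[B; D/E; F/C/A] holding=-
step 2 (unstack(A, C)): towers=[B; D/E; F/C] holding=A
step 3 (stack(A, E)): towers=[B; D/E/A; F/C] holding=-
step 4 (pickup(B)): towers=[D/E/A; F/C] holding=B
step 5 (stack(B, C)): towers=[D/E/A; F/C/B] holding=-

towers=[D/E/A; F/C/B] holding=-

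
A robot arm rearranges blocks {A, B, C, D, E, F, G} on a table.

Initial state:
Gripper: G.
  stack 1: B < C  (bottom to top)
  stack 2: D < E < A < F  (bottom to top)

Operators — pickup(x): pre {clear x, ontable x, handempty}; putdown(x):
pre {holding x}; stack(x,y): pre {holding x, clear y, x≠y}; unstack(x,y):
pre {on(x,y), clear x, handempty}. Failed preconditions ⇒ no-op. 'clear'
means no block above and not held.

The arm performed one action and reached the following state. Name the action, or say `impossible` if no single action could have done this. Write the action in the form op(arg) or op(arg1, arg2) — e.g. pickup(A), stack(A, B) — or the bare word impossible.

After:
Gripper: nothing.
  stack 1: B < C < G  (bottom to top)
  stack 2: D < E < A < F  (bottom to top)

target: towers=[B/C/G; D/E/A/F] holding=-
        putdown(G) → towers=[B/C; D/E/A/F; G] holding=-
       stack(G, F) → towers=[B/C; D/E/A/F/G] holding=-
       stack(G, C) → towers=[B/C/G; D/E/A/F] holding=-  ← match

stack(G, C)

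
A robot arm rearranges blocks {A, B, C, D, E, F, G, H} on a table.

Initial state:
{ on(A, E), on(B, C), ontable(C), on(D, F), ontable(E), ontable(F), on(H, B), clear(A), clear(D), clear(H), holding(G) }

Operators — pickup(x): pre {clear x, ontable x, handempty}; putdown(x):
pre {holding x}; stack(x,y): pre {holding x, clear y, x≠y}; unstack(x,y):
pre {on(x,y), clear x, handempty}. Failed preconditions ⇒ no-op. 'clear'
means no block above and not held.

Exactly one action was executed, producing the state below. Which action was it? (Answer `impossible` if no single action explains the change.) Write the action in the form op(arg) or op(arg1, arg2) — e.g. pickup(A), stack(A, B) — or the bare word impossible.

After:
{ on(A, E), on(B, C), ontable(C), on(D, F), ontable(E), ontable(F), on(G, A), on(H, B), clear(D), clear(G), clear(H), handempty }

stack(G, A)

target: towers=[C/B/H; E/A/G; F/D] holding=-
        putdown(G) → towers=[C/B/H; E/A; F/D; G] holding=-
       stack(G, A) → towers=[C/B/H; E/A/G; F/D] holding=-  ← match
       stack(G, H) → towers=[C/B/H/G; E/A; F/D] holding=-
       stack(G, D) → towers=[C/B/H; E/A; F/D/G] holding=-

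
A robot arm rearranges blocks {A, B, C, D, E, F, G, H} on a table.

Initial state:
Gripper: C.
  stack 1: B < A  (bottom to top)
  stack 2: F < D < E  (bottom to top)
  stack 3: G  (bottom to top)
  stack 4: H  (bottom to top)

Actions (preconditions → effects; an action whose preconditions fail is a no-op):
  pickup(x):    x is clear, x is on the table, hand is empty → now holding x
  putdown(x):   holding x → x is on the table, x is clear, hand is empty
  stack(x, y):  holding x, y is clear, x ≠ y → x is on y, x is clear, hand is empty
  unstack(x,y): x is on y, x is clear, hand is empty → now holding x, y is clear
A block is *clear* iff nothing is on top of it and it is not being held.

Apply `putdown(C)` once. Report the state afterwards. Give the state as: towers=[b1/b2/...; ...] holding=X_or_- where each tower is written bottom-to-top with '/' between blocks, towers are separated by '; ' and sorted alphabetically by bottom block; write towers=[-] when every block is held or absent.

before: towers=[B/A; F/D/E; G; H] holding=C
pre[putdown(C)]: holding(C) ✓
all met → apply putdown(C)
after:  towers=[B/A; C; F/D/E; G; H] holding=-

towers=[B/A; C; F/D/E; G; H] holding=-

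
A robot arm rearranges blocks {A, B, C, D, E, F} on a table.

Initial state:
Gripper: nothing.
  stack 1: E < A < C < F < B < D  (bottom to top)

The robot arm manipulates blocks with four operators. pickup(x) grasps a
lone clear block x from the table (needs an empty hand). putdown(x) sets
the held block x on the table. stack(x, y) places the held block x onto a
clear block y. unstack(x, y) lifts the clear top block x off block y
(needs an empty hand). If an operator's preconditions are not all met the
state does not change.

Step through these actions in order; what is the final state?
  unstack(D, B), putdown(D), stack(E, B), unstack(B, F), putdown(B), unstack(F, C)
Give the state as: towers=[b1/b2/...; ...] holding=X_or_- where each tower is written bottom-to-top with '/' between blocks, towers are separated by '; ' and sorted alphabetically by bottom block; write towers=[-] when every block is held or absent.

towers=[B; D; E/A/C] holding=F

step 1 (unstack(D, B)): towers=[E/A/C/F/B] holding=D
step 2 (putdown(D)): towers=[D; E/A/C/F/B] holding=-
step 3 (stack(E, B)) [no-op]: towers=[D; E/A/C/F/B] holding=-
step 4 (unstack(B, F)): towers=[D; E/A/C/F] holding=B
step 5 (putdown(B)): towers=[B; D; E/A/C/F] holding=-
step 6 (unstack(F, C)): towers=[B; D; E/A/C] holding=F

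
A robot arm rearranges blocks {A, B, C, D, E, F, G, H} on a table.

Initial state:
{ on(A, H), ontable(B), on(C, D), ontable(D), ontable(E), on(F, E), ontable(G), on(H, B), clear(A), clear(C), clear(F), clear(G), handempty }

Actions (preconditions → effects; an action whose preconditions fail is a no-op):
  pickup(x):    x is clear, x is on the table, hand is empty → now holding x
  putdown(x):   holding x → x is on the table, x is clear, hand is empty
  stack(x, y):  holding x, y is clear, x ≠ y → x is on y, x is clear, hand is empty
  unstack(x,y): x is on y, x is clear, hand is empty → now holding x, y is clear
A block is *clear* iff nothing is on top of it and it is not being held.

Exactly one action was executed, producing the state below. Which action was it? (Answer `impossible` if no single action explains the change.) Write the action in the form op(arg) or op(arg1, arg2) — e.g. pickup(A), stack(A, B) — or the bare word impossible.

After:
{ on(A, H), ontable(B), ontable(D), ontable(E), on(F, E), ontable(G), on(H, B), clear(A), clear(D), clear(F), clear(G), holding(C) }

unstack(C, D)

target: towers=[B/H/A; D; E/F; G] holding=C
         pickup(G) → towers=[B/H/A; D/C; E/F] holding=G
     unstack(A, H) → towers=[B/H; D/C; E/F; G] holding=A
     unstack(F, E) → towers=[B/H/A; D/C; E; G] holding=F
     unstack(C, D) → towers=[B/H/A; D; E/F; G] holding=C  ← match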